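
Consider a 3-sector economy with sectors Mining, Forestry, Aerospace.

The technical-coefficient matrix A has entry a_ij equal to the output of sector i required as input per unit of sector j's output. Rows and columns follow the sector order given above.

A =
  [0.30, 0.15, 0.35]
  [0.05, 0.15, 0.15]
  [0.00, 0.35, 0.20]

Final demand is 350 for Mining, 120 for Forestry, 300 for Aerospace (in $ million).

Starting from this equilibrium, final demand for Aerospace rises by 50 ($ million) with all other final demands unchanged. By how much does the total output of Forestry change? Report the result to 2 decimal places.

Δx_F = 14.34

I − A =
  [   0.70    -0.15    -0.35]
  [  -0.05     0.85    -0.15]
  [   0.00    -0.35     0.80]
Cofactors of I−A, C_ij = (−1)^(i+j)·(minor ij) (rows/columns in the sector order above):
  C_11 = (0.85)(0.80) − (-0.15)(-0.35) = 0.6275
  C_12 = −[(-0.05)(0.80) − (-0.15)(0.00)] = 0.0400
  C_13 = (-0.05)(-0.35) − (0.85)(0.00) = 0.0175
  C_21 = −[(-0.15)(0.80) − (-0.35)(-0.35)] = 0.2425
  C_22 = (0.70)(0.80) − (-0.35)(0.00) = 0.5600
  C_23 = −[(0.70)(-0.35) − (-0.15)(0.00)] = 0.2450
  C_31 = (-0.15)(-0.15) − (-0.35)(0.85) = 0.3200
  C_32 = −[(0.70)(-0.15) − (-0.35)(-0.05)] = 0.1225
  C_33 = (0.70)(0.85) − (-0.15)(-0.05) = 0.5875
det(I−A) = Σ_j (I−A)_1j·C_1j = (0.70)(0.6275) + (-0.15)(0.0400) + (-0.35)(0.0175) = 0.427125
adj(I−A) = Cᵀ =
  [ 0.6275   0.2425   0.3200]
  [ 0.0400   0.5600   0.1225]
  [ 0.0175   0.2450   0.5875]
(I − A)⁻¹ = adj(I−A) / det(I−A) ≈
  [   1.4691     0.5677     0.7492]
  [   0.0936     1.3111     0.2868]
  [   0.0410     0.5736     1.3755]
Δx = (I − A)⁻¹ Δd with Δd having +50 in the Aerospace component and 0 elsewhere.
So Δx_F = L_FA · (+50), where L_FA = adj(I−A)_FA / det(I−A) = 0.1225 / 0.427125.
Δx_F = 0.1225 × (+50) / 0.427125 = 6.125 / 0.427125 ≈ 14.34.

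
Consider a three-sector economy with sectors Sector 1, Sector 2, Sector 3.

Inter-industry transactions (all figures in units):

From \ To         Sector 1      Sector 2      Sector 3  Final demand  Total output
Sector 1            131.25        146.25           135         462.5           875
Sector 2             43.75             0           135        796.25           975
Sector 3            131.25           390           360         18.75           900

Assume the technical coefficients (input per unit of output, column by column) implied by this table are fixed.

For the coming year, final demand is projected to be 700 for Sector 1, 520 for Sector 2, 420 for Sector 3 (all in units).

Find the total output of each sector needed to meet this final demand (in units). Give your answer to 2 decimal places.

x_1 = 1241.59, x_2 = 815.15, x_3 = 1553.83

Technical coefficients a_ij = z_ij / X_j:
  a_11 = 131.25/875 = 0.15, a_21 = 43.75/875 = 0.05, a_31 = 131.25/875 = 0.15
  a_12 = 146.25/975 = 0.15, a_22 = 0/975 = 0.00, a_32 = 390/975 = 0.40
  a_13 = 135/900 = 0.15, a_23 = 135/900 = 0.15, a_33 = 360/900 = 0.40
I − A =
  [   0.85    -0.15    -0.15]
  [  -0.05     1.00    -0.15]
  [  -0.15    -0.40     0.60]
Cofactors of I−A, C_ij = (−1)^(i+j)·(minor ij) (rows/columns in the sector order above):
  C_11 = (1.00)(0.60) − (-0.15)(-0.40) = 0.5400
  C_12 = −[(-0.05)(0.60) − (-0.15)(-0.15)] = 0.0525
  C_13 = (-0.05)(-0.40) − (1.00)(-0.15) = 0.1700
  C_21 = −[(-0.15)(0.60) − (-0.15)(-0.40)] = 0.1500
  C_22 = (0.85)(0.60) − (-0.15)(-0.15) = 0.4875
  C_23 = −[(0.85)(-0.40) − (-0.15)(-0.15)] = 0.3625
  C_31 = (-0.15)(-0.15) − (-0.15)(1.00) = 0.1725
  C_32 = −[(0.85)(-0.15) − (-0.15)(-0.05)] = 0.1350
  C_33 = (0.85)(1.00) − (-0.15)(-0.05) = 0.8425
det(I−A) = Σ_j (I−A)_1j·C_1j = (0.85)(0.5400) + (-0.15)(0.0525) + (-0.15)(0.1700) = 0.425625
adj(I−A) = Cᵀ =
  [ 0.5400   0.1500   0.1725]
  [ 0.0525   0.4875   0.1350]
  [ 0.1700   0.3625   0.8425]
(I − A)⁻¹ = adj(I−A) / det(I−A) ≈
  [   1.2687     0.3524     0.4053]
  [   0.1233     1.1454     0.3172]
  [   0.3994     0.8517     1.9794]
x = (I − A)⁻¹ d = adj(I−A)·d / det(I−A), with det(I−A) = 0.425625:
  x_1 = (0.5400·700 + 0.1500·520 + 0.1725·420) / 0.425625 = 528.45 / 0.425625 ≈ 1241.59
  x_2 = (0.0525·700 + 0.4875·520 + 0.1350·420) / 0.425625 = 346.95 / 0.425625 ≈ 815.15
  x_3 = (0.1700·700 + 0.3625·520 + 0.8425·420) / 0.425625 = 661.35 / 0.425625 ≈ 1553.83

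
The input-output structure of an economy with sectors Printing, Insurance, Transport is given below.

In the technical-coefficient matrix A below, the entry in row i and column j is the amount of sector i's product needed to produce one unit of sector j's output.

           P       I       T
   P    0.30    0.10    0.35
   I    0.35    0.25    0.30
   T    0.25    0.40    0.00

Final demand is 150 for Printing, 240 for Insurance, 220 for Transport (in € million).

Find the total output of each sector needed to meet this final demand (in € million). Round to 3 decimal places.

x_P = 762.483, x_I = 1000.088, x_T = 810.656

I − A =
  [   0.70    -0.10    -0.35]
  [  -0.35     0.75    -0.30]
  [  -0.25    -0.40     1.00]
Cofactors of I−A, C_ij = (−1)^(i+j)·(minor ij) (rows/columns in the sector order above):
  C_11 = (0.75)(1.00) − (-0.30)(-0.40) = 0.6300
  C_12 = −[(-0.35)(1.00) − (-0.30)(-0.25)] = 0.4250
  C_13 = (-0.35)(-0.40) − (0.75)(-0.25) = 0.3275
  C_21 = −[(-0.10)(1.00) − (-0.35)(-0.40)] = 0.2400
  C_22 = (0.70)(1.00) − (-0.35)(-0.25) = 0.6125
  C_23 = −[(0.70)(-0.40) − (-0.10)(-0.25)] = 0.3050
  C_31 = (-0.10)(-0.30) − (-0.35)(0.75) = 0.2925
  C_32 = −[(0.70)(-0.30) − (-0.35)(-0.35)] = 0.3325
  C_33 = (0.70)(0.75) − (-0.10)(-0.35) = 0.4900
det(I−A) = Σ_j (I−A)_1j·C_1j = (0.70)(0.6300) + (-0.10)(0.4250) + (-0.35)(0.3275) = 0.283875
adj(I−A) = Cᵀ =
  [ 0.6300   0.2400   0.2925]
  [ 0.4250   0.6125   0.3325]
  [ 0.3275   0.3050   0.4900]
(I − A)⁻¹ = adj(I−A) / det(I−A) ≈
  [   2.2193     0.8454     1.0304]
  [   1.4971     2.1576     1.1713]
  [   1.1537     1.0744     1.7261]
x = (I − A)⁻¹ d = adj(I−A)·d / det(I−A), with det(I−A) = 0.283875:
  x_P = (0.6300·150 + 0.2400·240 + 0.2925·220) / 0.283875 = 216.45 / 0.283875 ≈ 762.483
  x_I = (0.4250·150 + 0.6125·240 + 0.3325·220) / 0.283875 = 283.90 / 0.283875 ≈ 1000.088
  x_T = (0.3275·150 + 0.3050·240 + 0.4900·220) / 0.283875 = 230.125 / 0.283875 ≈ 810.656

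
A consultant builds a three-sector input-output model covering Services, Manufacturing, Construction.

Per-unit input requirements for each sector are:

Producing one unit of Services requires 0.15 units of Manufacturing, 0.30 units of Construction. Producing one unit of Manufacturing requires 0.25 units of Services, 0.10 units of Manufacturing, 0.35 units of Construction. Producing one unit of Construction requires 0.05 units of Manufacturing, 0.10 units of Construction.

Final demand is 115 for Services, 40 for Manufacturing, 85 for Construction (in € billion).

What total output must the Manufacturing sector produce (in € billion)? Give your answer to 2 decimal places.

x_2 = 76.16

I − A =
  [   1.00    -0.25     0.00]
  [  -0.15     0.90    -0.05]
  [  -0.30    -0.35     0.90]
Cofactors of I−A, C_ij = (−1)^(i+j)·(minor ij) (rows/columns in the sector order above):
  C_11 = (0.90)(0.90) − (-0.05)(-0.35) = 0.7925
  C_12 = −[(-0.15)(0.90) − (-0.05)(-0.30)] = 0.1500
  C_13 = (-0.15)(-0.35) − (0.90)(-0.30) = 0.3225
  C_21 = −[(-0.25)(0.90) − (0.00)(-0.35)] = 0.2250
  C_22 = (1.00)(0.90) − (0.00)(-0.30) = 0.9000
  C_23 = −[(1.00)(-0.35) − (-0.25)(-0.30)] = 0.4250
  C_31 = (-0.25)(-0.05) − (0.00)(0.90) = 0.0125
  C_32 = −[(1.00)(-0.05) − (0.00)(-0.15)] = 0.0500
  C_33 = (1.00)(0.90) − (-0.25)(-0.15) = 0.8625
det(I−A) = Σ_j (I−A)_1j·C_1j = (1.00)(0.7925) + (-0.25)(0.1500) + (0.00)(0.3225) = 0.7550
adj(I−A) = Cᵀ =
  [ 0.7925   0.2250   0.0125]
  [ 0.1500   0.9000   0.0500]
  [ 0.3225   0.4250   0.8625]
(I − A)⁻¹ = adj(I−A) / det(I−A) ≈
  [   1.0497     0.2980     0.0166]
  [   0.1987     1.1921     0.0662]
  [   0.4272     0.5629     1.1424]
x = (I − A)⁻¹ d = adj(I−A)·d / det(I−A), with det(I−A) = 0.7550:
  x_1 = (0.7925·115 + 0.2250·40 + 0.0125·85) / 0.7550 = 101.20 / 0.7550 ≈ 134.04
  x_2 = (0.1500·115 + 0.9000·40 + 0.0500·85) / 0.7550 = 57.50 / 0.7550 ≈ 76.16
  x_3 = (0.3225·115 + 0.4250·40 + 0.8625·85) / 0.7550 = 127.40 / 0.7550 ≈ 168.74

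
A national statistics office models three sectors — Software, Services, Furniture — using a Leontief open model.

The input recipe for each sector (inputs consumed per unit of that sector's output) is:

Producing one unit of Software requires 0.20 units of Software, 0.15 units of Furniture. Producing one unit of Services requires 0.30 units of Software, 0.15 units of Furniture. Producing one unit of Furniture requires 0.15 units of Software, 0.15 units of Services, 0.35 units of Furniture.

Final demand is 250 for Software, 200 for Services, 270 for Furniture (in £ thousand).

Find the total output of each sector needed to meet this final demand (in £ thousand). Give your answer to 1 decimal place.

I − A =
  [   0.80    -0.30    -0.15]
  [   0.00     1.00    -0.15]
  [  -0.15    -0.15     0.65]
Cofactors of I−A, C_ij = (−1)^(i+j)·(minor ij) (rows/columns in the sector order above):
  C_11 = (1.00)(0.65) − (-0.15)(-0.15) = 0.6275
  C_12 = −[(0.00)(0.65) − (-0.15)(-0.15)] = 0.0225
  C_13 = (0.00)(-0.15) − (1.00)(-0.15) = 0.1500
  C_21 = −[(-0.30)(0.65) − (-0.15)(-0.15)] = 0.2175
  C_22 = (0.80)(0.65) − (-0.15)(-0.15) = 0.4975
  C_23 = −[(0.80)(-0.15) − (-0.30)(-0.15)] = 0.1650
  C_31 = (-0.30)(-0.15) − (-0.15)(1.00) = 0.1950
  C_32 = −[(0.80)(-0.15) − (-0.15)(0.00)] = 0.1200
  C_33 = (0.80)(1.00) − (-0.30)(0.00) = 0.8000
det(I−A) = Σ_j (I−A)_1j·C_1j = (0.80)(0.6275) + (-0.30)(0.0225) + (-0.15)(0.1500) = 0.47275
adj(I−A) = Cᵀ =
  [ 0.6275   0.2175   0.1950]
  [ 0.0225   0.4975   0.1200]
  [ 0.1500   0.1650   0.8000]
(I − A)⁻¹ = adj(I−A) / det(I−A) ≈
  [   1.3273     0.4601     0.4125]
  [   0.0476     1.0524     0.2538]
  [   0.3173     0.3490     1.6922]
x = (I − A)⁻¹ d = adj(I−A)·d / det(I−A), with det(I−A) = 0.47275:
  x_1 = (0.6275·250 + 0.2175·200 + 0.1950·270) / 0.47275 = 253.025 / 0.47275 ≈ 535.2
  x_2 = (0.0225·250 + 0.4975·200 + 0.1200·270) / 0.47275 = 137.525 / 0.47275 ≈ 290.9
  x_3 = (0.1500·250 + 0.1650·200 + 0.8000·270) / 0.47275 = 286.50 / 0.47275 ≈ 606.0

x_1 = 535.2, x_2 = 290.9, x_3 = 606.0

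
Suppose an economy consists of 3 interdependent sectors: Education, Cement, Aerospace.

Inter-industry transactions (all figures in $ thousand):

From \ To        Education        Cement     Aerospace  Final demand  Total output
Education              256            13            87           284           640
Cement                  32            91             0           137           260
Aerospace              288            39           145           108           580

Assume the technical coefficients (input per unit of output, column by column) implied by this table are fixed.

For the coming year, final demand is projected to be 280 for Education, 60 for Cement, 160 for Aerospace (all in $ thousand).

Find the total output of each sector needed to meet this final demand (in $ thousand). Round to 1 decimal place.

Technical coefficients a_ij = z_ij / X_j:
  a_EE = 256/640 = 0.40, a_CE = 32/640 = 0.05, a_AE = 288/640 = 0.45
  a_EC = 13/260 = 0.05, a_CC = 91/260 = 0.35, a_AC = 39/260 = 0.15
  a_EA = 87/580 = 0.15, a_CA = 0/580 = 0.00, a_AA = 145/580 = 0.25
I − A =
  [   0.60    -0.05    -0.15]
  [  -0.05     0.65     0.00]
  [  -0.45    -0.15     0.75]
Cofactors of I−A, C_ij = (−1)^(i+j)·(minor ij) (rows/columns in the sector order above):
  C_11 = (0.65)(0.75) − (0.00)(-0.15) = 0.4875
  C_12 = −[(-0.05)(0.75) − (0.00)(-0.45)] = 0.0375
  C_13 = (-0.05)(-0.15) − (0.65)(-0.45) = 0.3000
  C_21 = −[(-0.05)(0.75) − (-0.15)(-0.15)] = 0.0600
  C_22 = (0.60)(0.75) − (-0.15)(-0.45) = 0.3825
  C_23 = −[(0.60)(-0.15) − (-0.05)(-0.45)] = 0.1125
  C_31 = (-0.05)(0.00) − (-0.15)(0.65) = 0.0975
  C_32 = −[(0.60)(0.00) − (-0.15)(-0.05)] = 0.0075
  C_33 = (0.60)(0.65) − (-0.05)(-0.05) = 0.3875
det(I−A) = Σ_j (I−A)_1j·C_1j = (0.60)(0.4875) + (-0.05)(0.0375) + (-0.15)(0.3000) = 0.245625
adj(I−A) = Cᵀ =
  [ 0.4875   0.0600   0.0975]
  [ 0.0375   0.3825   0.0075]
  [ 0.3000   0.1125   0.3875]
(I − A)⁻¹ = adj(I−A) / det(I−A) ≈
  [   1.9847     0.2443     0.3969]
  [   0.1527     1.5573     0.0305]
  [   1.2214     0.4580     1.5776]
x = (I − A)⁻¹ d = adj(I−A)·d / det(I−A), with det(I−A) = 0.245625:
  x_E = (0.4875·280 + 0.0600·60 + 0.0975·160) / 0.245625 = 155.70 / 0.245625 ≈ 633.9
  x_C = (0.0375·280 + 0.3825·60 + 0.0075·160) / 0.245625 = 34.65 / 0.245625 ≈ 141.1
  x_A = (0.3000·280 + 0.1125·60 + 0.3875·160) / 0.245625 = 152.75 / 0.245625 ≈ 621.9

x_E = 633.9, x_C = 141.1, x_A = 621.9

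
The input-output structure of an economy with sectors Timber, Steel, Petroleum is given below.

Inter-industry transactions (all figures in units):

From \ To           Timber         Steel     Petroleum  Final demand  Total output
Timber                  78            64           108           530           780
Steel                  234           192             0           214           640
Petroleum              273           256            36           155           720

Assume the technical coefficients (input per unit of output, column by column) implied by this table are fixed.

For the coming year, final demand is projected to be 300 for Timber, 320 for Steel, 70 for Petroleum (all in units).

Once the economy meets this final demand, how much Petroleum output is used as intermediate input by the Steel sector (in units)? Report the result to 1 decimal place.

z_32 = 268.2

Technical coefficients a_ij = z_ij / X_j:
  a_11 = 78/780 = 0.10, a_21 = 234/780 = 0.30, a_31 = 273/780 = 0.35
  a_12 = 64/640 = 0.10, a_22 = 192/640 = 0.30, a_32 = 256/640 = 0.40
  a_13 = 108/720 = 0.15, a_23 = 0/720 = 0.00, a_33 = 36/720 = 0.05
I − A =
  [   0.90    -0.10    -0.15]
  [  -0.30     0.70     0.00]
  [  -0.35    -0.40     0.95]
Cofactors of I−A, C_ij = (−1)^(i+j)·(minor ij) (rows/columns in the sector order above):
  C_11 = (0.70)(0.95) − (0.00)(-0.40) = 0.6650
  C_12 = −[(-0.30)(0.95) − (0.00)(-0.35)] = 0.2850
  C_13 = (-0.30)(-0.40) − (0.70)(-0.35) = 0.3650
  C_21 = −[(-0.10)(0.95) − (-0.15)(-0.40)] = 0.1550
  C_22 = (0.90)(0.95) − (-0.15)(-0.35) = 0.8025
  C_23 = −[(0.90)(-0.40) − (-0.10)(-0.35)] = 0.3950
  C_31 = (-0.10)(0.00) − (-0.15)(0.70) = 0.1050
  C_32 = −[(0.90)(0.00) − (-0.15)(-0.30)] = 0.0450
  C_33 = (0.90)(0.70) − (-0.10)(-0.30) = 0.6000
det(I−A) = Σ_j (I−A)_1j·C_1j = (0.90)(0.6650) + (-0.10)(0.2850) + (-0.15)(0.3650) = 0.51525
adj(I−A) = Cᵀ =
  [ 0.6650   0.1550   0.1050]
  [ 0.2850   0.8025   0.0450]
  [ 0.3650   0.3950   0.6000]
(I − A)⁻¹ = adj(I−A) / det(I−A) ≈
  [   1.2906     0.3008     0.2038]
  [   0.5531     1.5575     0.0873]
  [   0.7084     0.7666     1.1645]
First solve x = (I − A)⁻¹ d = adj(I−A)·d / det(I−A); in particular x_2 = (0.2850·300 + 0.8025·320 + 0.0450·70) / 0.51525 = 345.45 / 0.51525 ≈ 670.451.
Intermediate flow from 3 to 2: z_32 = a_32 · x_2 = 0.40 × 345.45 / 0.51525 = 138.18 / 0.51525 ≈ 268.2.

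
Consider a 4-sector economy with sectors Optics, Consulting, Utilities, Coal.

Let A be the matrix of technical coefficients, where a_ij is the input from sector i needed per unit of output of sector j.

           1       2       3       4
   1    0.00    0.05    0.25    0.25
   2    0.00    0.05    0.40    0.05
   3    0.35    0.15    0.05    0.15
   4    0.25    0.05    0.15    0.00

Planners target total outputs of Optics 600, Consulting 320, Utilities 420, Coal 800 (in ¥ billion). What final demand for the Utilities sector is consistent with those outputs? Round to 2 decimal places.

I − A =
  [   1.00    -0.05    -0.25    -0.25]
  [   0.00     0.95    -0.40    -0.05]
  [  -0.35    -0.15     0.95    -0.15]
  [  -0.25    -0.05    -0.15     1.00]
d = (I − A) x:
  d_1 = (+1.00)·600 + (-0.05)·320 + (-0.25)·420 + (-0.25)·800 = 279.00
  d_2 = (+0.00)·600 + (+0.95)·320 + (-0.40)·420 + (-0.05)·800 = 96.00
  d_3 = (-0.35)·600 + (-0.15)·320 + (+0.95)·420 + (-0.15)·800 = 21.00
  d_4 = (-0.25)·600 + (-0.05)·320 + (-0.15)·420 + (+1.00)·800 = 571.00

d_3 = 21.00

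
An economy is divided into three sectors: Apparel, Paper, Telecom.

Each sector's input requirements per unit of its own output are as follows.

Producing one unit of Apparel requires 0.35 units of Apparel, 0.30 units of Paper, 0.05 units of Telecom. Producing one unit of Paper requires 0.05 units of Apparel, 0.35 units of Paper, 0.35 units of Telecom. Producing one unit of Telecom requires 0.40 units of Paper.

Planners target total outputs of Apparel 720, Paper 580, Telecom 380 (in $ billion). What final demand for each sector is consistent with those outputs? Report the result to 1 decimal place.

d_A = 439.0, d_P = 9.0, d_T = 141.0

I − A =
  [   0.65    -0.05     0.00]
  [  -0.30     0.65    -0.40]
  [  -0.05    -0.35     1.00]
d = (I − A) x:
  d_A = (+0.65)·720 + (-0.05)·580 + (+0.00)·380 = 439.0
  d_P = (-0.30)·720 + (+0.65)·580 + (-0.40)·380 = 9.0
  d_T = (-0.05)·720 + (-0.35)·580 + (+1.00)·380 = 141.0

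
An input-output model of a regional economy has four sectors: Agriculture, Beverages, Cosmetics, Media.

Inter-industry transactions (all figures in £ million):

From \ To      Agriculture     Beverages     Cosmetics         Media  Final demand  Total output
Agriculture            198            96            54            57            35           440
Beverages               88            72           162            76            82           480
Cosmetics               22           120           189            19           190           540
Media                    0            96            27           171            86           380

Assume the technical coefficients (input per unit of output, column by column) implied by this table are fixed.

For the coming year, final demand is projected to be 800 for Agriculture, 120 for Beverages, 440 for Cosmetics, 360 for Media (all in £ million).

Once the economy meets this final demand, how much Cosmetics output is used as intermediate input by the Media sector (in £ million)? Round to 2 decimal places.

z_34 = 71.45

Technical coefficients a_ij = z_ij / X_j:
  a_11 = 198/440 = 0.45, a_21 = 88/440 = 0.20, a_31 = 22/440 = 0.05, a_41 = 0/440 = 0.00
  a_12 = 96/480 = 0.20, a_22 = 72/480 = 0.15, a_32 = 120/480 = 0.25, a_42 = 96/480 = 0.20
  a_13 = 54/540 = 0.10, a_23 = 162/540 = 0.30, a_33 = 189/540 = 0.35, a_43 = 27/540 = 0.05
  a_14 = 57/380 = 0.15, a_24 = 76/380 = 0.20, a_34 = 19/380 = 0.05, a_44 = 171/380 = 0.45
I − A =
  [   0.55    -0.20    -0.10    -0.15]
  [  -0.20     0.85    -0.30    -0.20]
  [  -0.05    -0.25     0.65    -0.05]
  [   0.00    -0.20    -0.05     0.55]
Compute the cofactors C_ij = (−1)^(i+j)·(3×3 minor ij) of I−A; the adjugate is their transpose:
adj(I−A) = Cᵀ =
  [ 0.229000   0.107125   0.093125   0.109875]
  [ 0.079750   0.192125   0.108750   0.101500]
  [ 0.050875   0.088125   0.207125   0.064750]
  [ 0.033625   0.077875   0.058375   0.224375]
det(I−A) = Σ_j (I−A)_1j·C_1j = (0.55)(0.229000) + (-0.20)(0.079750) + (-0.10)(0.050875) + (-0.15)(0.033625) = 0.09986875
(I − A)⁻¹ = adj(I−A) / det(I−A) ≈
  [   2.2930     1.0727     0.9325     1.1002]
  [   0.7985     1.9238     1.0889     1.0163]
  [   0.5094     0.8824     2.0740     0.6484]
  [   0.3367     0.7798     0.5845     2.2467]
First solve x = (I − A)⁻¹ d = adj(I−A)·d / det(I−A); in particular x_4 = (0.033625·800 + 0.077875·120 + 0.058375·440 + 0.224375·360) / 0.09986875 = 142.705 / 0.09986875 ≈ 1428.9255.
Intermediate flow from 3 to 4: z_34 = a_34 · x_4 = 0.05 × 142.705 / 0.09986875 = 7.13525 / 0.09986875 ≈ 71.45.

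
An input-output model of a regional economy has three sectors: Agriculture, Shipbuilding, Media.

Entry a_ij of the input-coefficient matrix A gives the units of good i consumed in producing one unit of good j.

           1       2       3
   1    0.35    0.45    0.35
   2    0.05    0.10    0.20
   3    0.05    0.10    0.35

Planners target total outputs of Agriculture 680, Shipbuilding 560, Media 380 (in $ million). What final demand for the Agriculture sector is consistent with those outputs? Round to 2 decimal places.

d_1 = 57.00

I − A =
  [   0.65    -0.45    -0.35]
  [  -0.05     0.90    -0.20]
  [  -0.05    -0.10     0.65]
d = (I − A) x:
  d_1 = (+0.65)·680 + (-0.45)·560 + (-0.35)·380 = 57.00
  d_2 = (-0.05)·680 + (+0.90)·560 + (-0.20)·380 = 394.00
  d_3 = (-0.05)·680 + (-0.10)·560 + (+0.65)·380 = 157.00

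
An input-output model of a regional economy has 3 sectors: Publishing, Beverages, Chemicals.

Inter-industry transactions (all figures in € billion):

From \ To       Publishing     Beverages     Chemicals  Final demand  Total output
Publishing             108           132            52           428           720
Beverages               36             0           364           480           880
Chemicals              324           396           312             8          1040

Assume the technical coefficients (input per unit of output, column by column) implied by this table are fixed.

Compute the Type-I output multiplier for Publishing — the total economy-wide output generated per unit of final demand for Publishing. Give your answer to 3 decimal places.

m_1 = 2.955

Technical coefficients a_ij = z_ij / X_j:
  a_11 = 108/720 = 0.15, a_21 = 36/720 = 0.05, a_31 = 324/720 = 0.45
  a_12 = 132/880 = 0.15, a_22 = 0/880 = 0.00, a_32 = 396/880 = 0.45
  a_13 = 52/1040 = 0.05, a_23 = 364/1040 = 0.35, a_33 = 312/1040 = 0.30
I − A =
  [   0.85    -0.15    -0.05]
  [  -0.05     1.00    -0.35]
  [  -0.45    -0.45     0.70]
Cofactors of I−A, C_ij = (−1)^(i+j)·(minor ij) (rows/columns in the sector order above):
  C_11 = (1.00)(0.70) − (-0.35)(-0.45) = 0.5425
  C_12 = −[(-0.05)(0.70) − (-0.35)(-0.45)] = 0.1925
  C_13 = (-0.05)(-0.45) − (1.00)(-0.45) = 0.4725
  C_21 = −[(-0.15)(0.70) − (-0.05)(-0.45)] = 0.1275
  C_22 = (0.85)(0.70) − (-0.05)(-0.45) = 0.5725
  C_23 = −[(0.85)(-0.45) − (-0.15)(-0.45)] = 0.4500
  C_31 = (-0.15)(-0.35) − (-0.05)(1.00) = 0.1025
  C_32 = −[(0.85)(-0.35) − (-0.05)(-0.05)] = 0.3000
  C_33 = (0.85)(1.00) − (-0.15)(-0.05) = 0.8425
det(I−A) = Σ_j (I−A)_1j·C_1j = (0.85)(0.5425) + (-0.15)(0.1925) + (-0.05)(0.4725) = 0.408625
adj(I−A) = Cᵀ =
  [ 0.5425   0.1275   0.1025]
  [ 0.1925   0.5725   0.3000]
  [ 0.4725   0.4500   0.8425]
(I − A)⁻¹ = adj(I−A) / det(I−A) ≈
  [   1.3276     0.3120     0.2508]
  [   0.4711     1.4010     0.7342]
  [   1.1563     1.1013     2.0618]
The output multiplier for sector j is the column-j sum of the Leontief inverse (I − A)⁻¹ = adj(I−A) / det(I−A).
Column 1 of adj(I−A): (0.5425, 0.1925, 0.4725); det(I−A) = 0.408625.
m_1 = (0.5425 + 0.1925 + 0.4725) / 0.408625 = 1.2075 / 0.408625 ≈ 2.955.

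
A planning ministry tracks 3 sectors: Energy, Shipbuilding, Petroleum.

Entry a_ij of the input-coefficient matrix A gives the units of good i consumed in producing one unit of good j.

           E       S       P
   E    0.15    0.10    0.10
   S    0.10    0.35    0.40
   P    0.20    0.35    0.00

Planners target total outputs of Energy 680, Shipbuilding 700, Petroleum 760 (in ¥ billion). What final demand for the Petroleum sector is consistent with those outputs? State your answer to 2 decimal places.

d_P = 379.00

I − A =
  [   0.85    -0.10    -0.10]
  [  -0.10     0.65    -0.40]
  [  -0.20    -0.35     1.00]
d = (I − A) x:
  d_E = (+0.85)·680 + (-0.10)·700 + (-0.10)·760 = 432.00
  d_S = (-0.10)·680 + (+0.65)·700 + (-0.40)·760 = 83.00
  d_P = (-0.20)·680 + (-0.35)·700 + (+1.00)·760 = 379.00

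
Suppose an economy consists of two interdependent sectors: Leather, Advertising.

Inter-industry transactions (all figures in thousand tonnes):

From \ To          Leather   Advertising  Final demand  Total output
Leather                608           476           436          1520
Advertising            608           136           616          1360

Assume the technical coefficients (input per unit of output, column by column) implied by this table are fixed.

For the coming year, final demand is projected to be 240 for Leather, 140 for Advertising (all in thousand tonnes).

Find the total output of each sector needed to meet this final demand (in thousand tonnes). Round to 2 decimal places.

x_1 = 662.50, x_2 = 450.00

Technical coefficients a_ij = z_ij / X_j:
  a_11 = 608/1520 = 0.40, a_21 = 608/1520 = 0.40
  a_12 = 476/1360 = 0.35, a_22 = 136/1360 = 0.10
I − A =
  [   0.60    -0.35]
  [  -0.40     0.90]
det(I−A) = (0.60)(0.90) − (-0.35)(-0.40) = 0.4000
adj(I−A) = [[0.90, 0.35], [0.40, 0.60]]
(I − A)⁻¹ = adj(I−A) / det(I−A) ≈
  [   2.2500     0.8750]
  [   1.0000     1.5000]
x = (I − A)⁻¹ d = adj(I−A)·d / det(I−A), with det(I−A) = 0.4000:
  x_1 = (0.90·240 + 0.35·140) / 0.4000 = 265.00 / 0.4000 = 662.50
  x_2 = (0.40·240 + 0.60·140) / 0.4000 = 180.00 / 0.4000 = 450.00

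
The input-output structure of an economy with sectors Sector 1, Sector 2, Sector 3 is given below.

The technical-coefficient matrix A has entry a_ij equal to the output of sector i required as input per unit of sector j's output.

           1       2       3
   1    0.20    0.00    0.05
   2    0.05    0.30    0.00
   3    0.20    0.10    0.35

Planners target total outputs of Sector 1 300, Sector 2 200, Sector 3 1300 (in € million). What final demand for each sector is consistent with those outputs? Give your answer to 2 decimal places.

d_1 = 175.00, d_2 = 125.00, d_3 = 765.00

I − A =
  [   0.80     0.00    -0.05]
  [  -0.05     0.70     0.00]
  [  -0.20    -0.10     0.65]
d = (I − A) x:
  d_1 = (+0.80)·300 + (+0.00)·200 + (-0.05)·1300 = 175.00
  d_2 = (-0.05)·300 + (+0.70)·200 + (+0.00)·1300 = 125.00
  d_3 = (-0.20)·300 + (-0.10)·200 + (+0.65)·1300 = 765.00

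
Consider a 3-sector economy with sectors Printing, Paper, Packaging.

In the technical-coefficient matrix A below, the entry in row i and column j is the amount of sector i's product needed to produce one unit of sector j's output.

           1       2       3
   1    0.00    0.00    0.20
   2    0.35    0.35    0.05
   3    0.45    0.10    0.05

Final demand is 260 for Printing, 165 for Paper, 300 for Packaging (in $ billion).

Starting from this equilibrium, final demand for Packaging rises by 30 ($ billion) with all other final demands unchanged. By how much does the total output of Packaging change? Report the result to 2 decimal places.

Δx_3 = 35.65

I − A =
  [   1.00     0.00    -0.20]
  [  -0.35     0.65    -0.05]
  [  -0.45    -0.10     0.95]
Cofactors of I−A, C_ij = (−1)^(i+j)·(minor ij) (rows/columns in the sector order above):
  C_11 = (0.65)(0.95) − (-0.05)(-0.10) = 0.6125
  C_12 = −[(-0.35)(0.95) − (-0.05)(-0.45)] = 0.3550
  C_13 = (-0.35)(-0.10) − (0.65)(-0.45) = 0.3275
  C_21 = −[(0.00)(0.95) − (-0.20)(-0.10)] = 0.0200
  C_22 = (1.00)(0.95) − (-0.20)(-0.45) = 0.8600
  C_23 = −[(1.00)(-0.10) − (0.00)(-0.45)] = 0.1000
  C_31 = (0.00)(-0.05) − (-0.20)(0.65) = 0.1300
  C_32 = −[(1.00)(-0.05) − (-0.20)(-0.35)] = 0.1200
  C_33 = (1.00)(0.65) − (0.00)(-0.35) = 0.6500
det(I−A) = Σ_j (I−A)_1j·C_1j = (1.00)(0.6125) + (0.00)(0.3550) + (-0.20)(0.3275) = 0.5470
adj(I−A) = Cᵀ =
  [ 0.6125   0.0200   0.1300]
  [ 0.3550   0.8600   0.1200]
  [ 0.3275   0.1000   0.6500]
(I − A)⁻¹ = adj(I−A) / det(I−A) ≈
  [   1.1197     0.0366     0.2377]
  [   0.6490     1.5722     0.2194]
  [   0.5987     0.1828     1.1883]
Δx = (I − A)⁻¹ Δd with Δd having +30 in the Packaging component and 0 elsewhere.
So Δx_3 = L_33 · (+30), where L_33 = adj(I−A)_33 / det(I−A) = 0.6500 / 0.5470.
Δx_3 = 0.6500 × (+30) / 0.5470 = 19.50 / 0.5470 ≈ 35.65.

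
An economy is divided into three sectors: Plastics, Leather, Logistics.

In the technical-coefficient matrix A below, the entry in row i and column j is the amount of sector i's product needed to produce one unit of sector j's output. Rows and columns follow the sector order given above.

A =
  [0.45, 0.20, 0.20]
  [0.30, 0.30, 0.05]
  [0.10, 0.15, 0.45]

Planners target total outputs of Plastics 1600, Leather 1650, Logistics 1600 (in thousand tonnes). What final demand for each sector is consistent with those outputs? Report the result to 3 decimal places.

I − A =
  [   0.55    -0.20    -0.20]
  [  -0.30     0.70    -0.05]
  [  -0.10    -0.15     0.55]
d = (I − A) x:
  d_1 = (+0.55)·1600 + (-0.20)·1650 + (-0.20)·1600 = 230.000
  d_2 = (-0.30)·1600 + (+0.70)·1650 + (-0.05)·1600 = 595.000
  d_3 = (-0.10)·1600 + (-0.15)·1650 + (+0.55)·1600 = 472.500

d_1 = 230.000, d_2 = 595.000, d_3 = 472.500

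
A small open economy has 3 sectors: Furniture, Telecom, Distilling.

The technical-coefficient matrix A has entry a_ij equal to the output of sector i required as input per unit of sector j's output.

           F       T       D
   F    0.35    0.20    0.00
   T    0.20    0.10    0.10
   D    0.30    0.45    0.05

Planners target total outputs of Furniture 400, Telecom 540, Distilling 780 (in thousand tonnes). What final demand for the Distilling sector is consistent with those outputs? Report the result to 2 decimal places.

I − A =
  [   0.65    -0.20     0.00]
  [  -0.20     0.90    -0.10]
  [  -0.30    -0.45     0.95]
d = (I − A) x:
  d_F = (+0.65)·400 + (-0.20)·540 + (+0.00)·780 = 152.00
  d_T = (-0.20)·400 + (+0.90)·540 + (-0.10)·780 = 328.00
  d_D = (-0.30)·400 + (-0.45)·540 + (+0.95)·780 = 378.00

d_D = 378.00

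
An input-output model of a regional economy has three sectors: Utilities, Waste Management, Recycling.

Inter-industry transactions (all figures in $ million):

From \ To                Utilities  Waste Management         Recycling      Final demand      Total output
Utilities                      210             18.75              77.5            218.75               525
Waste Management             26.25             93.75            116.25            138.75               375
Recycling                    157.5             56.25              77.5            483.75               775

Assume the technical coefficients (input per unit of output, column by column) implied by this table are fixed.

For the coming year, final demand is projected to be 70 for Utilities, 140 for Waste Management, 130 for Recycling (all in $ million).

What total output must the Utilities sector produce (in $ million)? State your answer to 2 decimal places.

Technical coefficients a_ij = z_ij / X_j:
  a_11 = 210/525 = 0.40, a_21 = 26.25/525 = 0.05, a_31 = 157.5/525 = 0.30
  a_12 = 18.75/375 = 0.05, a_22 = 93.75/375 = 0.25, a_32 = 56.25/375 = 0.15
  a_13 = 77.5/775 = 0.10, a_23 = 116.25/775 = 0.15, a_33 = 77.5/775 = 0.10
I − A =
  [   0.60    -0.05    -0.10]
  [  -0.05     0.75    -0.15]
  [  -0.30    -0.15     0.90]
Cofactors of I−A, C_ij = (−1)^(i+j)·(minor ij) (rows/columns in the sector order above):
  C_11 = (0.75)(0.90) − (-0.15)(-0.15) = 0.6525
  C_12 = −[(-0.05)(0.90) − (-0.15)(-0.30)] = 0.0900
  C_13 = (-0.05)(-0.15) − (0.75)(-0.30) = 0.2325
  C_21 = −[(-0.05)(0.90) − (-0.10)(-0.15)] = 0.0600
  C_22 = (0.60)(0.90) − (-0.10)(-0.30) = 0.5100
  C_23 = −[(0.60)(-0.15) − (-0.05)(-0.30)] = 0.1050
  C_31 = (-0.05)(-0.15) − (-0.10)(0.75) = 0.0825
  C_32 = −[(0.60)(-0.15) − (-0.10)(-0.05)] = 0.0950
  C_33 = (0.60)(0.75) − (-0.05)(-0.05) = 0.4475
det(I−A) = Σ_j (I−A)_1j·C_1j = (0.60)(0.6525) + (-0.05)(0.0900) + (-0.10)(0.2325) = 0.36375
adj(I−A) = Cᵀ =
  [ 0.6525   0.0600   0.0825]
  [ 0.0900   0.5100   0.0950]
  [ 0.2325   0.1050   0.4475]
(I − A)⁻¹ = adj(I−A) / det(I−A) ≈
  [   1.7938     0.1649     0.2268]
  [   0.2474     1.4021     0.2612]
  [   0.6392     0.2887     1.2302]
x = (I − A)⁻¹ d = adj(I−A)·d / det(I−A), with det(I−A) = 0.36375:
  x_1 = (0.6525·70 + 0.0600·140 + 0.0825·130) / 0.36375 = 64.80 / 0.36375 ≈ 178.14
  x_2 = (0.0900·70 + 0.5100·140 + 0.0950·130) / 0.36375 = 90.05 / 0.36375 ≈ 247.56
  x_3 = (0.2325·70 + 0.1050·140 + 0.4475·130) / 0.36375 = 89.15 / 0.36375 ≈ 245.09

x_1 = 178.14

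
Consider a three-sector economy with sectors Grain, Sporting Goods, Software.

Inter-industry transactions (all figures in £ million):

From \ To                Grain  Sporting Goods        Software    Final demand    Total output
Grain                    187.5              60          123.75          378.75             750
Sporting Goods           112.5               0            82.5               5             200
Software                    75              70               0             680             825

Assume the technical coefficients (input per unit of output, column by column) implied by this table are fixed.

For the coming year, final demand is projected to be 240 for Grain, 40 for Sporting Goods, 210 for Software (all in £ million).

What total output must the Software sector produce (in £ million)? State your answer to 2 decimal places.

x_3 = 300.75

Technical coefficients a_ij = z_ij / X_j:
  a_11 = 187.5/750 = 0.25, a_21 = 112.5/750 = 0.15, a_31 = 75/750 = 0.10
  a_12 = 60/200 = 0.30, a_22 = 0/200 = 0.00, a_32 = 70/200 = 0.35
  a_13 = 123.75/825 = 0.15, a_23 = 82.5/825 = 0.10, a_33 = 0/825 = 0.00
I − A =
  [   0.75    -0.30    -0.15]
  [  -0.15     1.00    -0.10]
  [  -0.10    -0.35     1.00]
Cofactors of I−A, C_ij = (−1)^(i+j)·(minor ij) (rows/columns in the sector order above):
  C_11 = (1.00)(1.00) − (-0.10)(-0.35) = 0.9650
  C_12 = −[(-0.15)(1.00) − (-0.10)(-0.10)] = 0.1600
  C_13 = (-0.15)(-0.35) − (1.00)(-0.10) = 0.1525
  C_21 = −[(-0.30)(1.00) − (-0.15)(-0.35)] = 0.3525
  C_22 = (0.75)(1.00) − (-0.15)(-0.10) = 0.7350
  C_23 = −[(0.75)(-0.35) − (-0.30)(-0.10)] = 0.2925
  C_31 = (-0.30)(-0.10) − (-0.15)(1.00) = 0.1800
  C_32 = −[(0.75)(-0.10) − (-0.15)(-0.15)] = 0.0975
  C_33 = (0.75)(1.00) − (-0.30)(-0.15) = 0.7050
det(I−A) = Σ_j (I−A)_1j·C_1j = (0.75)(0.9650) + (-0.30)(0.1600) + (-0.15)(0.1525) = 0.652875
adj(I−A) = Cᵀ =
  [ 0.9650   0.3525   0.1800]
  [ 0.1600   0.7350   0.0975]
  [ 0.1525   0.2925   0.7050]
(I − A)⁻¹ = adj(I−A) / det(I−A) ≈
  [   1.4781     0.5399     0.2757]
  [   0.2451     1.1258     0.1493]
  [   0.2336     0.4480     1.0798]
x = (I − A)⁻¹ d = adj(I−A)·d / det(I−A), with det(I−A) = 0.652875:
  x_1 = (0.9650·240 + 0.3525·40 + 0.1800·210) / 0.652875 = 283.50 / 0.652875 ≈ 434.23
  x_2 = (0.1600·240 + 0.7350·40 + 0.0975·210) / 0.652875 = 88.275 / 0.652875 ≈ 135.21
  x_3 = (0.1525·240 + 0.2925·40 + 0.7050·210) / 0.652875 = 196.35 / 0.652875 ≈ 300.75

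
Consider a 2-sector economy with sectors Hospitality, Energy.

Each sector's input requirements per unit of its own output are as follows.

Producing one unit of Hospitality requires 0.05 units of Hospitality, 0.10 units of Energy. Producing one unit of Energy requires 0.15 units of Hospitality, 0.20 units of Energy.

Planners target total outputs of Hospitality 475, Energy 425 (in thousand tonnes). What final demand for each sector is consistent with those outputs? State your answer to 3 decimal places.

I − A =
  [   0.95    -0.15]
  [  -0.10     0.80]
d = (I − A) x:
  d_H = (+0.95)·475 + (-0.15)·425 = 387.500
  d_E = (-0.10)·475 + (+0.80)·425 = 292.500

d_H = 387.500, d_E = 292.500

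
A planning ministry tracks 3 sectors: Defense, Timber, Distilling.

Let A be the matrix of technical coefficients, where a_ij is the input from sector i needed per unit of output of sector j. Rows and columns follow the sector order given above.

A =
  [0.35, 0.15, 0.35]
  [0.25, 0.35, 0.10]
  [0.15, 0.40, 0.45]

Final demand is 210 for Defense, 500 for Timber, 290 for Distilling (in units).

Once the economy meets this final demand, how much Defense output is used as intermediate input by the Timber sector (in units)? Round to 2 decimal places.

I − A =
  [   0.65    -0.15    -0.35]
  [  -0.25     0.65    -0.10]
  [  -0.15    -0.40     0.55]
Cofactors of I−A, C_ij = (−1)^(i+j)·(minor ij) (rows/columns in the sector order above):
  C_11 = (0.65)(0.55) − (-0.10)(-0.40) = 0.3175
  C_12 = −[(-0.25)(0.55) − (-0.10)(-0.15)] = 0.1525
  C_13 = (-0.25)(-0.40) − (0.65)(-0.15) = 0.1975
  C_21 = −[(-0.15)(0.55) − (-0.35)(-0.40)] = 0.2225
  C_22 = (0.65)(0.55) − (-0.35)(-0.15) = 0.3050
  C_23 = −[(0.65)(-0.40) − (-0.15)(-0.15)] = 0.2825
  C_31 = (-0.15)(-0.10) − (-0.35)(0.65) = 0.2425
  C_32 = −[(0.65)(-0.10) − (-0.35)(-0.25)] = 0.1525
  C_33 = (0.65)(0.65) − (-0.15)(-0.25) = 0.3850
det(I−A) = Σ_j (I−A)_1j·C_1j = (0.65)(0.3175) + (-0.15)(0.1525) + (-0.35)(0.1975) = 0.114375
adj(I−A) = Cᵀ =
  [ 0.3175   0.2225   0.2425]
  [ 0.1525   0.3050   0.1525]
  [ 0.1975   0.2825   0.3850]
(I − A)⁻¹ = adj(I−A) / det(I−A) ≈
  [   2.7760     1.9454     2.1202]
  [   1.3333     2.6667     1.3333]
  [   1.7268     2.4699     3.3661]
First solve x = (I − A)⁻¹ d = adj(I−A)·d / det(I−A); in particular x_2 = (0.1525·210 + 0.3050·500 + 0.1525·290) / 0.114375 = 228.75 / 0.114375 = 2000.0000.
Intermediate flow from 1 to 2: z_12 = a_12 · x_2 = 0.15 × 228.75 / 0.114375 = 34.3125 / 0.114375 = 300.00.

z_12 = 300.00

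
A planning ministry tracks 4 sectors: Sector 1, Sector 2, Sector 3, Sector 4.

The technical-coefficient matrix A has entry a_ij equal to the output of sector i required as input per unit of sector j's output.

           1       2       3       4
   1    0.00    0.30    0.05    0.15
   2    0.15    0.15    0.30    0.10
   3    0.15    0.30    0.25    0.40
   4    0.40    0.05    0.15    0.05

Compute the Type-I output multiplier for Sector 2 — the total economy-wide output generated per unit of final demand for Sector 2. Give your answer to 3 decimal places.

I − A =
  [   1.00    -0.30    -0.05    -0.15]
  [  -0.15     0.85    -0.30    -0.10]
  [  -0.15    -0.30     0.75    -0.40]
  [  -0.40    -0.05    -0.15     0.95]
Compute the cofactors C_ij = (−1)^(i+j)·(3×3 minor ij) of I−A; the adjugate is their transpose:
adj(I−A) = Cᵀ =
  [ 0.454875   0.223375   0.151500   0.159125]
  [ 0.220875   0.589000   0.294500   0.220875]
  [ 0.314125   0.378875   0.695625   0.382375]
  [ 0.252750   0.184875   0.189125   0.491625]
det(I−A) = Σ_j (I−A)_1j·C_1j = (1.00)(0.454875) + (-0.30)(0.220875) + (-0.05)(0.314125) + (-0.15)(0.252750) = 0.33499375
(I − A)⁻¹ = adj(I−A) / det(I−A) ≈
  [   1.3579     0.6668     0.4522     0.4750]
  [   0.6593     1.7582     0.8791     0.6593]
  [   0.9377     1.1310     2.0765     1.1414]
  [   0.7545     0.5519     0.5646     1.4676]
The output multiplier for sector j is the column-j sum of the Leontief inverse (I − A)⁻¹ = adj(I−A) / det(I−A).
Column 2 of adj(I−A): (0.223375, 0.589000, 0.378875, 0.184875); det(I−A) = 0.33499375.
m_2 = (0.223375 + 0.589000 + 0.378875 + 0.184875) / 0.33499375 = 1.376125 / 0.33499375 ≈ 4.108.

m_2 = 4.108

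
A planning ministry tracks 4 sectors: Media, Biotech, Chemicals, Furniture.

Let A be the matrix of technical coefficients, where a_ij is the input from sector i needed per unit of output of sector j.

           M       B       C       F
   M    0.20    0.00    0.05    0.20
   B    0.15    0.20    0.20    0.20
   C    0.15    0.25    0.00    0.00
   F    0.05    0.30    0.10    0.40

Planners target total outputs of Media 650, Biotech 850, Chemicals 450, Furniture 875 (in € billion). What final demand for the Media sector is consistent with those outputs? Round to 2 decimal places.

d_M = 322.50

I − A =
  [   0.80     0.00    -0.05    -0.20]
  [  -0.15     0.80    -0.20    -0.20]
  [  -0.15    -0.25     1.00     0.00]
  [  -0.05    -0.30    -0.10     0.60]
d = (I − A) x:
  d_M = (+0.80)·650 + (+0.00)·850 + (-0.05)·450 + (-0.20)·875 = 322.50
  d_B = (-0.15)·650 + (+0.80)·850 + (-0.20)·450 + (-0.20)·875 = 317.50
  d_C = (-0.15)·650 + (-0.25)·850 + (+1.00)·450 + (+0.00)·875 = 140.00
  d_F = (-0.05)·650 + (-0.30)·850 + (-0.10)·450 + (+0.60)·875 = 192.50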